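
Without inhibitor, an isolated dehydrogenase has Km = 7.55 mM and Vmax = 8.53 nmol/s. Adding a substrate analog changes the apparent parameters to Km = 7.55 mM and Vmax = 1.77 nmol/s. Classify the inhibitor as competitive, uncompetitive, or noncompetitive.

Vmax decreases (8.53 → 1.77 nmol/s) while Km is unchanged — pure noncompetitive inhibition.

noncompetitive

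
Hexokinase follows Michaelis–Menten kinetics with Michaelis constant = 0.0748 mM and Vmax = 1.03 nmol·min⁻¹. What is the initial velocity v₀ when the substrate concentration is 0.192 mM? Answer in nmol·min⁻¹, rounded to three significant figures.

v = Vmax·[S]/(Km + [S]) = 1.03 × 0.192 / (0.0748 + 0.192)
  = 0.1978 / 0.2668 = 0.741 nmol·min⁻¹.

0.741 nmol·min⁻¹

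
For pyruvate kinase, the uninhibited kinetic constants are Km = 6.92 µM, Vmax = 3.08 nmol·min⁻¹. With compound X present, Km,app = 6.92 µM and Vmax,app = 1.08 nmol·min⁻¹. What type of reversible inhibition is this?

noncompetitive

Vmax decreases (3.08 → 1.08 nmol·min⁻¹) while Km is unchanged — pure noncompetitive inhibition.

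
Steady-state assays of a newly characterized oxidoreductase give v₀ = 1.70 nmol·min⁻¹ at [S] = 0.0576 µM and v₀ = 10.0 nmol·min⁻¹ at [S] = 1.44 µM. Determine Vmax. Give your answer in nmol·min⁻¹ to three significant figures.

12.6 nmol·min⁻¹

From v = Vmax[S]/(Km+[S]), each point gives Vmax = v(Km+[S])/[S].
Equating: 1.70(Km+0.0576)/0.0576 = 10.0(Km+1.44)/1.44.
29.51·Km + 1.70 = 6.944·Km + 10.0, so (29.51 − 6.944)·Km = 10.0 − 1.70.
Km = 8.300/22.57 = 0.368 µM; then Vmax = 1.70(0.368+0.0576)/0.0576 = 12.6 nmol·min⁻¹.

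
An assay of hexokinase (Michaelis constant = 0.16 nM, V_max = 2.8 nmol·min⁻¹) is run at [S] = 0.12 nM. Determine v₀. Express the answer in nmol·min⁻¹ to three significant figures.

1.20 nmol·min⁻¹

v = Vmax·[S]/(Km + [S]) = 2.8 × 0.12 / (0.16 + 0.12)
  = 0.3360 / 0.2800 = 1.20 nmol·min⁻¹.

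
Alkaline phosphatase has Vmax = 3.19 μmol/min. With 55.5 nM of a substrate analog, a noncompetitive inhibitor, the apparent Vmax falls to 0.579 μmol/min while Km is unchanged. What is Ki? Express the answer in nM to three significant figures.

Noncompetitive: Vmax,app = Vmax/α with α = 1 + [I]/Ki.
α = Vmax/Vmax,app = 3.19/0.579 = 5.509.
Since α = 1 + [I]/Ki, [I]/Ki = 5.509 − 1 = 4.509 and Ki = 55.5/4.509 = 12.3 nM.

12.3 nM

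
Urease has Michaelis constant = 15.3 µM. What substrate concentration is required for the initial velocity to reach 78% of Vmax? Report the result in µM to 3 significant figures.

v/Vmax = [S]/(Km+[S]) = 0.78, so [S] = Km·0.78/(1 − 0.78) = 15.3 × 3.545.
[S] = 54.2 µM.

54.2 µM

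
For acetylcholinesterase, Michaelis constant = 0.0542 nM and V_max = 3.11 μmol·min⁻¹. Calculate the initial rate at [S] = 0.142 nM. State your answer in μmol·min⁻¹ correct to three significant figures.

2.25 μmol·min⁻¹

v = Vmax·[S]/(Km + [S]) = 3.11 × 0.142 / (0.0542 + 0.142)
  = 0.4416 / 0.1962 = 2.25 μmol·min⁻¹.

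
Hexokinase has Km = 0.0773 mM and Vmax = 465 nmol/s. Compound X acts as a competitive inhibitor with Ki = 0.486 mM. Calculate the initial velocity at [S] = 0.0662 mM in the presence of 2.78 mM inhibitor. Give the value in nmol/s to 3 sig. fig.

With α = 1 + [I]/Ki = 1 + 2.78/0.486 = 6.720, the competitive rate law is v = Vmax[S] / (αKm + [S]).
v = 465×0.0662 / (6.720×0.0773 + 0.0662) = 30.78/0.5857 = 52.6 nmol/s.

52.6 nmol/s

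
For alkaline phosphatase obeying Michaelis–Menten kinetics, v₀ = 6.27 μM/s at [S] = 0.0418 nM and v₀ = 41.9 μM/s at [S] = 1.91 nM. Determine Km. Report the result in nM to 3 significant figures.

In reciprocal form, 1/v = (Km/Vmax)·(1/[S]) + 1/Vmax. The two points give (1/[S], 1/v) = (23.92, 0.1595) and (0.5236, 0.02387).
Slope = (0.1595 − 0.02387)/(23.92 − 0.5236) = 0.005796; intercept = 0.1595 − 0.005796×23.92 = 0.02083.
Vmax = 1/intercept = 48.0 μM/s; Km = slope × Vmax = 0.005796 × 48.0 = 0.278 nM.

0.278 nM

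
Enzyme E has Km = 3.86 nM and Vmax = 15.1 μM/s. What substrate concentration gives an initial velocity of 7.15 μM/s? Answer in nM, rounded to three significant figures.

The required fractional saturation is v/Vmax = 7.15/15.1 = 0.4735.
Then [S]/(Km+[S]) = 0.4735 ⇒ [S] = 3.86 × 0.4735/(1 − 0.4735) = 3.47 nM.

3.47 nM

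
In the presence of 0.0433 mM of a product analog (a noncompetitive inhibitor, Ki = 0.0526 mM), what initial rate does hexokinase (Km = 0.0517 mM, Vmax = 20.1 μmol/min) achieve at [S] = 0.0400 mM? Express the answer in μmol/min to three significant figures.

4.81 μmol/min

α = 1 + [I]/Ki = 1 + 0.0433/0.0526 = 1.823.
For a noncompetitive inhibitor, Vmax is reduced to Vmax/α while Km is unchanged: Km,app = 0.0517 mM, Vmax,app = 11.0 μmol/min.
v = Vmax,app·[S]/(Km,app + [S]) = 11.0 × 0.0400/(0.0517 + 0.0400) = 4.81 μmol/min.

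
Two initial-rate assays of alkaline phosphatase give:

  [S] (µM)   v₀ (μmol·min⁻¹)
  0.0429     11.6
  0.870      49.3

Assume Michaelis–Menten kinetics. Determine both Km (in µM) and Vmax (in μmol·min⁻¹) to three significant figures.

Km = 0.176 µM; Vmax = 59.3 μmol·min⁻¹

In reciprocal form, 1/v = (Km/Vmax)·(1/[S]) + 1/Vmax. The two points give (1/[S], 1/v) = (23.31, 0.08621) and (1.149, 0.02028).
Slope = (0.08621 − 0.02028)/(23.31 − 1.149) = 0.002975; intercept = 0.08621 − 0.002975×23.31 = 0.01686.
Vmax = 1/intercept = 59.3 μmol·min⁻¹; Km = slope × Vmax = 0.002975 × 59.3 = 0.176 µM.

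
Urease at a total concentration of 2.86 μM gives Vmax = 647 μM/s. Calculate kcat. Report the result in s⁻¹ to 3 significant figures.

kcat = Vmax/[E]total = 647 μM/s / 2.86 μM = 226 s⁻¹.

226 s⁻¹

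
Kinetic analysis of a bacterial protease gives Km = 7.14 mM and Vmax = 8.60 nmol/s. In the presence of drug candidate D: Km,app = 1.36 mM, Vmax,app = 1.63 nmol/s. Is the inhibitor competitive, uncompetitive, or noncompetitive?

uncompetitive

Both Km and Vmax decrease by the same factor (~5.26-fold) — characteristic of uncompetitive inhibition.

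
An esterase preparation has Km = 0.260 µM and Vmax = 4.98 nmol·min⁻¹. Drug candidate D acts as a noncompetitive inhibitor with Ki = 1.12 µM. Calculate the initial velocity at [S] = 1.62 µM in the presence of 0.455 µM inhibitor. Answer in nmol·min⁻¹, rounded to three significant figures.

3.05 nmol·min⁻¹

α = 1 + [I]/Ki = 1 + 0.455/1.12 = 1.406.
For a noncompetitive inhibitor, Vmax is reduced to Vmax/α while Km is unchanged: Km,app = 0.260 µM, Vmax,app = 3.54 nmol·min⁻¹.
v = Vmax,app·[S]/(Km,app + [S]) = 3.54 × 1.62/(0.260 + 1.62) = 3.05 nmol·min⁻¹.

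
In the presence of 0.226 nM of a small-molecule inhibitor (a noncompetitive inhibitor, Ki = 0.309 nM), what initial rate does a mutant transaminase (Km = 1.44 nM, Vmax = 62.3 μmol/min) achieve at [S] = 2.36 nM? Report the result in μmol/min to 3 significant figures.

22.3 μmol/min

α = 1 + [I]/Ki = 1 + 0.226/0.309 = 1.731.
For a noncompetitive inhibitor, Vmax is reduced to Vmax/α while Km is unchanged: Km,app = 1.44 nM, Vmax,app = 36.0 μmol/min.
v = Vmax,app·[S]/(Km,app + [S]) = 36.0 × 2.36/(1.44 + 2.36) = 22.3 μmol/min.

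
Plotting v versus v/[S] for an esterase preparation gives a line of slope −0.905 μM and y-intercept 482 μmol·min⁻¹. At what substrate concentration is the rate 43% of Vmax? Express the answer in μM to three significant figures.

The Eadie–Hofstee slope gives Km = 0.905 μM (slope = −Km).
v/Vmax = [S]/(Km+[S]) = 0.43 ⇒ [S] = Km·0.43/(1−0.43) = 0.905 × 0.7544 = 0.683 μM.

0.683 μM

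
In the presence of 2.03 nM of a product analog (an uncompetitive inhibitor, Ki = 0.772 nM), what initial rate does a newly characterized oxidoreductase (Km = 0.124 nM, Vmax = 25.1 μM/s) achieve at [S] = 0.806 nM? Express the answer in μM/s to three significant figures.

6.63 μM/s

α = 1 + [I]/Ki = 1 + 2.03/0.772 = 3.630.
For an uncompetitive inhibitor, both parameters are divided by α, giving Vmax/α and Km/α: Km,app = 0.0342 nM, Vmax,app = 6.92 μM/s.
v = Vmax,app·[S]/(Km,app + [S]) = 6.92 × 0.806/(0.0342 + 0.806) = 6.63 μM/s.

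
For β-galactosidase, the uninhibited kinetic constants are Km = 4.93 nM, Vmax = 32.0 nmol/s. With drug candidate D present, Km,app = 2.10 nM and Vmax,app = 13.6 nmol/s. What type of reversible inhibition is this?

Both Km and Vmax decrease by the same factor (~2.35-fold) — characteristic of uncompetitive inhibition.

uncompetitive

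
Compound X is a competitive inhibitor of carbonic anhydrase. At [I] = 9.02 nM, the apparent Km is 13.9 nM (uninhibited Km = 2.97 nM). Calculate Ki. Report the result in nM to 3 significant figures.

2.45 nM

Competitive: Km,app = α·Km with α = 1 + [I]/Ki.
α = Km,app/Km = 13.9/2.97 = 4.680.
Ki = [I]/(α − 1) = 9.02/3.680 = 2.45 nM.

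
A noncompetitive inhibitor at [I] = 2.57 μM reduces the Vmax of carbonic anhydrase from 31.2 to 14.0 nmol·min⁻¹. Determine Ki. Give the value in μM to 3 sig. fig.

2.09 μM

Noncompetitive: Vmax,app = Vmax/α with α = 1 + [I]/Ki.
α = Vmax/Vmax,app = 31.2/14.0 = 2.229.
Since α = 1 + [I]/Ki, [I]/Ki = 2.229 − 1 = 1.229 and Ki = 2.57/1.229 = 2.09 μM.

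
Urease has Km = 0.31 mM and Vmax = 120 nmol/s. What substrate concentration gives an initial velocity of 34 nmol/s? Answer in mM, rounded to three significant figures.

Rearranging v = Vmax[S]/(Km+[S]) gives [S] = Km·v/(Vmax − v).
[S] = 0.31 × 34 / (120 − 34) = 10.54/86.00 = 0.123 mM.

0.123 mM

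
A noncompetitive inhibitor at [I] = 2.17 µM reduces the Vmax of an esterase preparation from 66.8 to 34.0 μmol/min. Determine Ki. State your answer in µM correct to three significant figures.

Noncompetitive: Vmax,app = Vmax/α with α = 1 + [I]/Ki.
α = Vmax/Vmax,app = 66.8/34.0 = 1.965.
Since α = 1 + [I]/Ki, [I]/Ki = 1.965 − 1 = 0.9647 and Ki = 2.17/0.9647 = 2.25 µM.

2.25 µM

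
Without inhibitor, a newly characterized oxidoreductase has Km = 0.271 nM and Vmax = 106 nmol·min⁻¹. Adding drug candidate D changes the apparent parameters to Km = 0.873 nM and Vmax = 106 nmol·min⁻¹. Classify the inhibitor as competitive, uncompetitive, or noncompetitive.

competitive

Km increases (0.271 → 0.873 nM) while Vmax is unchanged — the hallmark of competitive inhibition.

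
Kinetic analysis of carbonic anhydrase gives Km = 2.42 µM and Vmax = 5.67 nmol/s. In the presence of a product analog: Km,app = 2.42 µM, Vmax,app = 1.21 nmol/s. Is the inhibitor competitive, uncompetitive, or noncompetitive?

noncompetitive

Vmax decreases (5.67 → 1.21 nmol/s) while Km is unchanged — pure noncompetitive inhibition.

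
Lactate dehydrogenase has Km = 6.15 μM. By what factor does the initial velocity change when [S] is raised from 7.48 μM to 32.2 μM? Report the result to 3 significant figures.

Since Vmax cancels, v₂/v₁ = [S]₂(Km+[S]₁) / [S]₁(Km+[S]₂).
= 32.2×(6.15+7.48) / (7.48×(6.15+32.2)) = 438.9/286.9 = 1.53.

1.53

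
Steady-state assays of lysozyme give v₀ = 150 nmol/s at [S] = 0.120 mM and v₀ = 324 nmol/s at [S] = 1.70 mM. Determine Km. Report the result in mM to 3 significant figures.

From v = Vmax[S]/(Km+[S]), each point gives Vmax = v(Km+[S])/[S].
Equating: 150(Km+0.120)/0.120 = 324(Km+1.70)/1.70.
1250·Km + 150 = 190.6·Km + 324, so (1250 − 190.6)·Km = 324 − 150.
Km = 174.0/1059 = 0.164 mM; then Vmax = 150(0.164+0.120)/0.120 = 355 nmol/s.

0.164 mM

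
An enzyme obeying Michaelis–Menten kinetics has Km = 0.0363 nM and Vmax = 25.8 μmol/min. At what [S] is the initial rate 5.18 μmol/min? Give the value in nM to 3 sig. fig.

Rearranging v = Vmax[S]/(Km+[S]) gives [S] = Km·v/(Vmax − v).
[S] = 0.0363 × 5.18 / (25.8 − 5.18) = 0.1880/20.62 = 0.00912 nM.

0.00912 nM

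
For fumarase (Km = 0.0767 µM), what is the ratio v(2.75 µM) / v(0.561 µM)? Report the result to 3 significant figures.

The fractional saturations are [S]/(Km+[S]) = 0.561/0.6377 = 0.8797 and 2.75/2.827 = 0.9729.
v₂/v₁ is just their ratio: 0.9729/0.8797 = 1.11.

1.11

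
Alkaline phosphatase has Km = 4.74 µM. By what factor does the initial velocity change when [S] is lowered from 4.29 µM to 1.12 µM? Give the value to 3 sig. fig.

0.402

The fractional saturations are [S]/(Km+[S]) = 4.29/9.030 = 0.4751 and 1.12/5.860 = 0.1911.
v₂/v₁ is just their ratio: 0.1911/0.4751 = 0.402.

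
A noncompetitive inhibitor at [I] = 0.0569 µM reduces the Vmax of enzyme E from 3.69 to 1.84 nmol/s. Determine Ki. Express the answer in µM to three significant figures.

0.0566 µM

Noncompetitive: Vmax,app = Vmax/α with α = 1 + [I]/Ki.
α = Vmax/Vmax,app = 3.69/1.84 = 2.005.
Since α = 1 + [I]/Ki, [I]/Ki = 2.005 − 1 = 1.005 and Ki = 0.0569/1.005 = 0.0566 µM.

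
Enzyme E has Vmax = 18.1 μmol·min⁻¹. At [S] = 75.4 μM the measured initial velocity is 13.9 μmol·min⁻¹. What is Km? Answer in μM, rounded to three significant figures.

22.8 μM

v/Vmax = 13.9/18.1 = 0.7680 = [S]/(Km+[S]).
So Km + [S] = [S]/0.7680 = 98.18 μM, giving Km = 98.18 − 75.4 = 22.8 μM.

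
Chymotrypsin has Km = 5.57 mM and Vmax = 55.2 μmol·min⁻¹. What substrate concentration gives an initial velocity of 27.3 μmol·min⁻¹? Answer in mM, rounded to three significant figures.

5.45 mM

Rearranging v = Vmax[S]/(Km+[S]) gives [S] = Km·v/(Vmax − v).
[S] = 5.57 × 27.3 / (55.2 − 27.3) = 152.1/27.90 = 5.45 mM.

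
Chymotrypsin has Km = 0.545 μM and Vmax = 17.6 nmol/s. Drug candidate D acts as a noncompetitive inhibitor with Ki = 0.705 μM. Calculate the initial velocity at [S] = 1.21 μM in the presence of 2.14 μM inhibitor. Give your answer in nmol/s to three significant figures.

3.01 nmol/s

With α = 1 + [I]/Ki = 1 + 2.14/0.705 = 4.035, the noncompetitive rate law is v = (Vmax/α)·[S] / (Km + [S]).
v = (17.6/4.035)×1.21 / (0.545 + 1.21) = 5.277/1.755 = 3.01 nmol/s.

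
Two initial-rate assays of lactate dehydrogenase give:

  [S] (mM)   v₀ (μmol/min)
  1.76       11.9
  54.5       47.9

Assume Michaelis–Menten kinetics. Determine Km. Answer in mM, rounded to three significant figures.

6.12 mM

In reciprocal form, 1/v = (Km/Vmax)·(1/[S]) + 1/Vmax. The two points give (1/[S], 1/v) = (0.5682, 0.08403) and (0.01835, 0.02088).
Slope = (0.08403 − 0.02088)/(0.5682 − 0.01835) = 0.1149; intercept = 0.08403 − 0.1149×0.5682 = 0.01877.
Vmax = 1/intercept = 53.3 μmol/min; Km = slope × Vmax = 0.1149 × 53.3 = 6.12 mM.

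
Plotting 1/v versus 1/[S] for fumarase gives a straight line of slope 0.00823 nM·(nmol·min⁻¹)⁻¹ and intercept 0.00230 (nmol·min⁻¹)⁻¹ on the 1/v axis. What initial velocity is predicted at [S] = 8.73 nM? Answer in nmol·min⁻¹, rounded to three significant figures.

308 nmol·min⁻¹

The y-intercept is 1/Vmax, so Vmax = 1/0.00230 = 435 nmol·min⁻¹.
The slope is Km/Vmax, so Km = 0.00823 × 435 = 3.58 nM.
Then v = 435 × 8.73/(3.58 + 8.73) = 308 nmol·min⁻¹.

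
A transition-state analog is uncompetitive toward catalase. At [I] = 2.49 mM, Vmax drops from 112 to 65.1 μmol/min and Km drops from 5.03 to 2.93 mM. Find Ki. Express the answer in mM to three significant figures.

3.46 mM

Uncompetitive: Vmax,app = Vmax/α (and Km,app = Km/α) with α = 1 + [I]/Ki.
α = Vmax/Vmax,app = 112/65.1 = 1.720.
Since α = 1 + [I]/Ki, [I]/Ki = 1.720 − 1 = 0.7204 and Ki = 2.49/0.7204 = 3.46 mM.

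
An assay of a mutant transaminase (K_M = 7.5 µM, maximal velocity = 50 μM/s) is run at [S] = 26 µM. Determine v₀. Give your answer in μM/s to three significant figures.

[S]/(Km+[S]) = 26/33.50 = 0.7761, the fractional saturation.
v = 0.7761 × Vmax = 0.7761 × 50 = 38.8 μM/s.

38.8 μM/s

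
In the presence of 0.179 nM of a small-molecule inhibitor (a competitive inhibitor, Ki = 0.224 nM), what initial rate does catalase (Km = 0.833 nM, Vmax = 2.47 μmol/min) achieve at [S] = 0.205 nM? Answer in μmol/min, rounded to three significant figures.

0.297 μmol/min

With α = 1 + [I]/Ki = 1 + 0.179/0.224 = 1.799, the competitive rate law is v = Vmax[S] / (αKm + [S]).
v = 2.47×0.205 / (1.799×0.833 + 0.205) = 0.5064/1.704 = 0.297 μmol/min.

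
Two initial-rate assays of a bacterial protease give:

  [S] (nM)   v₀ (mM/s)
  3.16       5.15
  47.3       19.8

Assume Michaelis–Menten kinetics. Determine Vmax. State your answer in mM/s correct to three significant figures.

From v = Vmax[S]/(Km+[S]), each point gives Vmax = v(Km+[S])/[S].
Equating: 5.15(Km+3.16)/3.16 = 19.8(Km+47.3)/47.3.
1.630·Km + 5.15 = 0.4186·Km + 19.8, so (1.630 − 0.4186)·Km = 19.8 − 5.15.
Km = 14.65/1.211 = 12.1 nM; then Vmax = 5.15(12.1+3.16)/3.16 = 24.9 mM/s.

24.9 mM/s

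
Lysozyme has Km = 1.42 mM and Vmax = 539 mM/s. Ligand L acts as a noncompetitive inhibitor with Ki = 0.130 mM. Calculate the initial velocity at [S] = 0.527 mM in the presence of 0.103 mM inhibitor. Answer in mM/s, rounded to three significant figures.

81.4 mM/s

With α = 1 + [I]/Ki = 1 + 0.103/0.130 = 1.792, the noncompetitive rate law is v = (Vmax/α)·[S] / (Km + [S]).
v = (539/1.792)×0.527 / (1.42 + 0.527) = 158.5/1.947 = 81.4 mM/s.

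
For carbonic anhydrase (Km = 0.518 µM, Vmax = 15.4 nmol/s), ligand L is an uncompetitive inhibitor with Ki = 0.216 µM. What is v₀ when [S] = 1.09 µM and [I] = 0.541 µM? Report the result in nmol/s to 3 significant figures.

α = 1 + [I]/Ki = 1 + 0.541/0.216 = 3.505.
For an uncompetitive inhibitor, both parameters are divided by α, giving Vmax/α and Km/α: Km,app = 0.148 µM, Vmax,app = 4.39 nmol/s.
v = Vmax,app·[S]/(Km,app + [S]) = 4.39 × 1.09/(0.148 + 1.09) = 3.87 nmol/s.

3.87 nmol/s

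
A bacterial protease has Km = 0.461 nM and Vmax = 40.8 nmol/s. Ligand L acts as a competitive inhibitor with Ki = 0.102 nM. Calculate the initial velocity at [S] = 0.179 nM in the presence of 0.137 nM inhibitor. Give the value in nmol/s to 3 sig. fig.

5.80 nmol/s

α = 1 + [I]/Ki = 1 + 0.137/0.102 = 2.343.
For a competitive inhibitor, Vmax is unchanged and the apparent Km becomes α·Km: Km,app = 1.08 nM, Vmax,app = 40.8 nmol/s.
v = Vmax,app·[S]/(Km,app + [S]) = 40.8 × 0.179/(1.08 + 0.179) = 5.80 nmol/s.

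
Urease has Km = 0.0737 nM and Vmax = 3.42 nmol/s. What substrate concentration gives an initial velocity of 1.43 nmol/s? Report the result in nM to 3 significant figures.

The required fractional saturation is v/Vmax = 1.43/3.42 = 0.4181.
Then [S]/(Km+[S]) = 0.4181 ⇒ [S] = 0.0737 × 0.4181/(1 − 0.4181) = 0.0530 nM.

0.0530 nM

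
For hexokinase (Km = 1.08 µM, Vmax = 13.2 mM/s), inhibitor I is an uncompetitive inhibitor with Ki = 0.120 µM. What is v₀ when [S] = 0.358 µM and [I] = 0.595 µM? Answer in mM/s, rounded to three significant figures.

With α = 1 + [I]/Ki = 1 + 0.595/0.120 = 5.958, the uncompetitive rate law is v = (Vmax/α)·[S] / (Km/α + [S]).
v = (13.2/5.958)×0.358 / (1.08/5.958 + 0.358) = 0.7931/0.5393 = 1.47 mM/s.

1.47 mM/s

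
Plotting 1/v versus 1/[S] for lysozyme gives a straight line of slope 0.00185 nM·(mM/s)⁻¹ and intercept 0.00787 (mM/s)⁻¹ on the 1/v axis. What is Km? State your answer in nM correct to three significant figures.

0.235 nM

y-intercept = 1/Vmax ⇒ Vmax = 127 mM/s; slope = Km/Vmax ⇒ Km = slope × Vmax.
Km = 0.00185 × 127 = 0.235 nM.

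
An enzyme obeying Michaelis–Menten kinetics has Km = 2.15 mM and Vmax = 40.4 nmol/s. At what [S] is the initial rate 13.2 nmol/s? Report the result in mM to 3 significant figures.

The required fractional saturation is v/Vmax = 13.2/40.4 = 0.3267.
Then [S]/(Km+[S]) = 0.3267 ⇒ [S] = 2.15 × 0.3267/(1 − 0.3267) = 1.04 mM.

1.04 mM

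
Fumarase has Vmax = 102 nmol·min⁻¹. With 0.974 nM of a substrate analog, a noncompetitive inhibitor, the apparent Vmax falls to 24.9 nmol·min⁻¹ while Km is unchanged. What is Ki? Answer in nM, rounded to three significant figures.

0.315 nM

Noncompetitive: Vmax,app = Vmax/α with α = 1 + [I]/Ki.
α = Vmax/Vmax,app = 102/24.9 = 4.096.
Ki = [I]/(α − 1) = 0.974/3.096 = 0.315 nM.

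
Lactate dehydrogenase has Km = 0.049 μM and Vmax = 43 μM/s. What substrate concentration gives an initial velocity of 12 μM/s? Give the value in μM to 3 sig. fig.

0.0190 μM

Rearranging v = Vmax[S]/(Km+[S]) gives [S] = Km·v/(Vmax − v).
[S] = 0.049 × 12 / (43 − 12) = 0.5880/31.00 = 0.0190 μM.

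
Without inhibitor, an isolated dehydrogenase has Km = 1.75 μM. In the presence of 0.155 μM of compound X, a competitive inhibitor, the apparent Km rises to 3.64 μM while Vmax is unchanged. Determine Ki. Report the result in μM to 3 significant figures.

Competitive: Km,app = α·Km with α = 1 + [I]/Ki.
α = Km,app/Km = 3.64/1.75 = 2.080.
Since α = 1 + [I]/Ki, [I]/Ki = 2.080 − 1 = 1.080 and Ki = 0.155/1.080 = 0.144 μM.

0.144 μM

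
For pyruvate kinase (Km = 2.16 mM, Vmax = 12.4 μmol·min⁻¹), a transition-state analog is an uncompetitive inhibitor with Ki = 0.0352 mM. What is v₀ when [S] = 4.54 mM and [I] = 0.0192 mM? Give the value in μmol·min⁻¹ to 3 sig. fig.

6.13 μmol·min⁻¹

α = 1 + [I]/Ki = 1 + 0.0192/0.0352 = 1.545.
For an uncompetitive inhibitor, both parameters are divided by α, giving Vmax/α and Km/α: Km,app = 1.40 mM, Vmax,app = 8.02 μmol·min⁻¹.
v = Vmax,app·[S]/(Km,app + [S]) = 8.02 × 4.54/(1.40 + 4.54) = 6.13 μmol·min⁻¹.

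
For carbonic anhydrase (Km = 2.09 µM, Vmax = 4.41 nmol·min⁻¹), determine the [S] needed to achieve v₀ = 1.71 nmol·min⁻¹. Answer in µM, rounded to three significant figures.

The required fractional saturation is v/Vmax = 1.71/4.41 = 0.3878.
Then [S]/(Km+[S]) = 0.3878 ⇒ [S] = 2.09 × 0.3878/(1 − 0.3878) = 1.32 µM.

1.32 µM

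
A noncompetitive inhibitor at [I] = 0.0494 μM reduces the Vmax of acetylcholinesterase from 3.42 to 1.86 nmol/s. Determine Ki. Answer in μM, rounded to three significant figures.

Noncompetitive: Vmax,app = Vmax/α with α = 1 + [I]/Ki.
α = Vmax/Vmax,app = 3.42/1.86 = 1.839.
Since α = 1 + [I]/Ki, [I]/Ki = 1.839 − 1 = 0.8387 and Ki = 0.0494/0.8387 = 0.0589 μM.

0.0589 μM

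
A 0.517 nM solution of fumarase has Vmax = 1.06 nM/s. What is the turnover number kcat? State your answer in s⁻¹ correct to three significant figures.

2.05 s⁻¹

kcat = Vmax/[E]total = 1.06 nM/s / 0.517 nM = 2.05 s⁻¹.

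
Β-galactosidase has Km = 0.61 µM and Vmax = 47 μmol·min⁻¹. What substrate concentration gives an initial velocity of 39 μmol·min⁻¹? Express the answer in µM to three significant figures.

2.97 µM

The required fractional saturation is v/Vmax = 39/47 = 0.8298.
Then [S]/(Km+[S]) = 0.8298 ⇒ [S] = 0.61 × 0.8298/(1 − 0.8298) = 2.97 µM.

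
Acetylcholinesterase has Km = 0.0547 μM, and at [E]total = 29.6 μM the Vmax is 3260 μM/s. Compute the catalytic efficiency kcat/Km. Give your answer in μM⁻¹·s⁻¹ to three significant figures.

2010 μM⁻¹·s⁻¹

kcat = Vmax/[E]total = 3260/29.6 = 110 s⁻¹.
kcat/Km = 110/0.0547 = 2010 μM⁻¹·s⁻¹.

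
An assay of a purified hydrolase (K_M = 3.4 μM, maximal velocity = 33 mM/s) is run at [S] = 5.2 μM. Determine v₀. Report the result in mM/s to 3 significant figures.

v = Vmax·[S]/(Km + [S]) = 33 × 5.2 / (3.4 + 5.2)
  = 171.6 / 8.600 = 20.0 mM/s.

20.0 mM/s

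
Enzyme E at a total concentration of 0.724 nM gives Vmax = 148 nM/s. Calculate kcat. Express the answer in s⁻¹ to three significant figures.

204 s⁻¹

kcat = Vmax/[E]total = 148 nM/s / 0.724 nM = 204 s⁻¹.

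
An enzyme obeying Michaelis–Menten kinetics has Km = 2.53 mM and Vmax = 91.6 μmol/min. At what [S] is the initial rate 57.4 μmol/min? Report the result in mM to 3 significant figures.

4.25 mM

Rearranging v = Vmax[S]/(Km+[S]) gives [S] = Km·v/(Vmax − v).
[S] = 2.53 × 57.4 / (91.6 − 57.4) = 145.2/34.20 = 4.25 mM.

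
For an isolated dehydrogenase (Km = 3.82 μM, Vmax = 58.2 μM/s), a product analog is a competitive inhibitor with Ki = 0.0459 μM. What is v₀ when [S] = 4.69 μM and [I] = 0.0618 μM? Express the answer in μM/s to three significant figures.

α = 1 + [I]/Ki = 1 + 0.0618/0.0459 = 2.346.
For a competitive inhibitor, Vmax is unchanged and the apparent Km becomes α·Km: Km,app = 8.96 μM, Vmax,app = 58.2 μM/s.
v = Vmax,app·[S]/(Km,app + [S]) = 58.2 × 4.69/(8.96 + 4.69) = 20.0 μM/s.

20.0 μM/s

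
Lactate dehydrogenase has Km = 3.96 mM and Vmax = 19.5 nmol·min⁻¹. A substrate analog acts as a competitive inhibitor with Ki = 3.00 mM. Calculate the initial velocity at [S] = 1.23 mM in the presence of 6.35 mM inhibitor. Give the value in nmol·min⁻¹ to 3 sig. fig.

1.77 nmol·min⁻¹

α = 1 + [I]/Ki = 1 + 6.35/3.00 = 3.117.
For a competitive inhibitor, Vmax is unchanged and the apparent Km becomes α·Km: Km,app = 12.3 mM, Vmax,app = 19.5 nmol·min⁻¹.
v = Vmax,app·[S]/(Km,app + [S]) = 19.5 × 1.23/(12.3 + 1.23) = 1.77 nmol·min⁻¹.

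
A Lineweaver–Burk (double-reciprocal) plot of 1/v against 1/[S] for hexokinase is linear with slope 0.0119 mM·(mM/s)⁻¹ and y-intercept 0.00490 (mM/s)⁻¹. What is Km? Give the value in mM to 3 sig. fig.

y-intercept = 1/Vmax ⇒ Vmax = 204 mM/s; slope = Km/Vmax ⇒ Km = slope × Vmax.
Km = 0.0119 × 204 = 2.43 mM.

2.43 mM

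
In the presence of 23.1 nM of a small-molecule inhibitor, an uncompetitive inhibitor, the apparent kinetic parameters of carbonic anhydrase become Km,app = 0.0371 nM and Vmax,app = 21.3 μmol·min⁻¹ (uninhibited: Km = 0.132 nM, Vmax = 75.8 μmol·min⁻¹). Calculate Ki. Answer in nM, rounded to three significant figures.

9.03 nM

Uncompetitive: Vmax,app = Vmax/α (and Km,app = Km/α) with α = 1 + [I]/Ki.
α = Vmax/Vmax,app = 75.8/21.3 = 3.559.
Ki = [I]/(α − 1) = 23.1/2.559 = 9.03 nM.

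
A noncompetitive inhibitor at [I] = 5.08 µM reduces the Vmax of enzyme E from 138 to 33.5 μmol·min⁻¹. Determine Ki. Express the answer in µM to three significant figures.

Noncompetitive: Vmax,app = Vmax/α with α = 1 + [I]/Ki.
α = Vmax/Vmax,app = 138/33.5 = 4.119.
Ki = [I]/(α − 1) = 5.08/3.119 = 1.63 µM.

1.63 µM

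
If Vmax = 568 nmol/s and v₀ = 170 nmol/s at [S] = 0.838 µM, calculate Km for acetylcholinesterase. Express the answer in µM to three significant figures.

From v = Vmax[S]/(Km+[S]), Km = [S](Vmax − v)/v.
Km = 0.838 × (568 − 170) / 170 = 333.5/170 = 1.96 µM.

1.96 µM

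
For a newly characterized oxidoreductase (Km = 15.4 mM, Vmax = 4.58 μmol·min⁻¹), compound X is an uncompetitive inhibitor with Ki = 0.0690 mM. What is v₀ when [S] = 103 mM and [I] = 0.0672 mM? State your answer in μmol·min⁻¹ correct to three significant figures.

α = 1 + [I]/Ki = 1 + 0.0672/0.0690 = 1.974.
For an uncompetitive inhibitor, both parameters are divided by α, giving Vmax/α and Km/α: Km,app = 7.80 mM, Vmax,app = 2.32 μmol·min⁻¹.
v = Vmax,app·[S]/(Km,app + [S]) = 2.32 × 103/(7.80 + 103) = 2.16 μmol·min⁻¹.

2.16 μmol·min⁻¹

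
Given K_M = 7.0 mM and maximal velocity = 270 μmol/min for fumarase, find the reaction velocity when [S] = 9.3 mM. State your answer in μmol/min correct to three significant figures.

[S]/(Km+[S]) = 9.3/16.30 = 0.5706, the fractional saturation.
v = 0.5706 × Vmax = 0.5706 × 270 = 154 μmol/min.

154 μmol/min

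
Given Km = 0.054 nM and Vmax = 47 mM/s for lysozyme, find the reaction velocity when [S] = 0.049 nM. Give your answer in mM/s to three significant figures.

v = Vmax·[S]/(Km + [S]) = 47 × 0.049 / (0.054 + 0.049)
  = 2.303 / 0.1030 = 22.4 mM/s.

22.4 mM/s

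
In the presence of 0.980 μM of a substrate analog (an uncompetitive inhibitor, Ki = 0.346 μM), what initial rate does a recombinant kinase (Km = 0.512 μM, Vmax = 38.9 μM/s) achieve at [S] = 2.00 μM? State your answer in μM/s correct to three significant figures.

9.51 μM/s

α = 1 + [I]/Ki = 1 + 0.980/0.346 = 3.832.
For an uncompetitive inhibitor, both parameters are divided by α, giving Vmax/α and Km/α: Km,app = 0.134 μM, Vmax,app = 10.2 μM/s.
v = Vmax,app·[S]/(Km,app + [S]) = 10.2 × 2.00/(0.134 + 2.00) = 9.51 μM/s.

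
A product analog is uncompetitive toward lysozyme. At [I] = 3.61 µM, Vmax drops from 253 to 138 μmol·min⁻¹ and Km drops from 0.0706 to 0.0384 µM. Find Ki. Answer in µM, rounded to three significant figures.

4.33 µM

Uncompetitive: Vmax,app = Vmax/α (and Km,app = Km/α) with α = 1 + [I]/Ki.
α = Vmax/Vmax,app = 253/138 = 1.833.
Ki = [I]/(α − 1) = 3.61/0.8333 = 4.33 µM.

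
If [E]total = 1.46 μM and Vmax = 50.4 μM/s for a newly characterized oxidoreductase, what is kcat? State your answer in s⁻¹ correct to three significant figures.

34.5 s⁻¹

kcat = Vmax/[E]total = 50.4 μM/s / 1.46 μM = 34.5 s⁻¹.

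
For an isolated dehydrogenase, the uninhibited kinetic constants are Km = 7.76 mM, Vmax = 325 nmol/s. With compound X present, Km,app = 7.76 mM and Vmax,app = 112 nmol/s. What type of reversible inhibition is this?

Vmax decreases (325 → 112 nmol/s) while Km is unchanged — pure noncompetitive inhibition.

noncompetitive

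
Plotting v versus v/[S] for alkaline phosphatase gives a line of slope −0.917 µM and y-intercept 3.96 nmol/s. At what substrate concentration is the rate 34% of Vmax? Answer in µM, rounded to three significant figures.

0.472 µM

The Eadie–Hofstee slope gives Km = 0.917 µM (slope = −Km).
v/Vmax = [S]/(Km+[S]) = 0.34 ⇒ [S] = Km·0.34/(1−0.34) = 0.917 × 0.5152 = 0.472 µM.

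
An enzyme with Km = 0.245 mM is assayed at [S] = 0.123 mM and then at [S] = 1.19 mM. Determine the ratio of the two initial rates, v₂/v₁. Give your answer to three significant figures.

2.48

The fractional saturations are [S]/(Km+[S]) = 0.123/0.3680 = 0.3342 and 1.19/1.435 = 0.8293.
v₂/v₁ is just their ratio: 0.8293/0.3342 = 2.48.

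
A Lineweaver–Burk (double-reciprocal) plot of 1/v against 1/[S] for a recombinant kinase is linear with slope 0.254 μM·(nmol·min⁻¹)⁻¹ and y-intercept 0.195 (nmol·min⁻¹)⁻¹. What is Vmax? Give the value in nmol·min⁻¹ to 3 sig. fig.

5.13 nmol·min⁻¹

The y-intercept of a Lineweaver–Burk plot equals 1/Vmax, so Vmax = 1/0.195 = 5.13 nmol·min⁻¹.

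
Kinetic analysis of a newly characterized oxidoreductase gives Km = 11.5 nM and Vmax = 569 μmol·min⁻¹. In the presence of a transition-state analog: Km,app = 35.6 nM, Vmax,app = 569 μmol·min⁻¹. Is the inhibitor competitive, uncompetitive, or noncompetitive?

competitive

Km increases (11.5 → 35.6 nM) while Vmax is unchanged — the hallmark of competitive inhibition.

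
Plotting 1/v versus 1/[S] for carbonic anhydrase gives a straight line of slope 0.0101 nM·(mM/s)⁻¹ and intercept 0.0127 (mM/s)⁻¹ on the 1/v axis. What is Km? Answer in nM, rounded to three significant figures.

0.795 nM

y-intercept = 1/Vmax ⇒ Vmax = 78.7 mM/s; slope = Km/Vmax ⇒ Km = slope × Vmax.
Km = 0.0101 × 78.7 = 0.795 nM.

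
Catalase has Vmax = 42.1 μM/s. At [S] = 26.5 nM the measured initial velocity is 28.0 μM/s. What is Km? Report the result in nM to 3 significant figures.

From v = Vmax[S]/(Km+[S]), Km = [S](Vmax − v)/v.
Km = 26.5 × (42.1 − 28.0) / 28.0 = 373.7/28.0 = 13.3 nM.

13.3 nM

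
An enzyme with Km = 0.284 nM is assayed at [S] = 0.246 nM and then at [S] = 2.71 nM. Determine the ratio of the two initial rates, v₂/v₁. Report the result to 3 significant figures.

1.95

The fractional saturations are [S]/(Km+[S]) = 0.246/0.5300 = 0.4642 and 2.71/2.994 = 0.9051.
v₂/v₁ is just their ratio: 0.9051/0.4642 = 1.95.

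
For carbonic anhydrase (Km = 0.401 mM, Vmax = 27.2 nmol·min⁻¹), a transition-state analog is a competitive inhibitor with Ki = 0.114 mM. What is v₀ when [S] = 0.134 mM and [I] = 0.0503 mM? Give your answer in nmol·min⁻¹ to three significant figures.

5.12 nmol·min⁻¹

With α = 1 + [I]/Ki = 1 + 0.0503/0.114 = 1.441, the competitive rate law is v = Vmax[S] / (αKm + [S]).
v = 27.2×0.134 / (1.441×0.401 + 0.134) = 3.645/0.7119 = 5.12 nmol·min⁻¹.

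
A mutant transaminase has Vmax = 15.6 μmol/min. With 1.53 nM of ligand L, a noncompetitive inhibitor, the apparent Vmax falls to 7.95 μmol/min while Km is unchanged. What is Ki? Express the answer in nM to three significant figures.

Noncompetitive: Vmax,app = Vmax/α with α = 1 + [I]/Ki.
α = Vmax/Vmax,app = 15.6/7.95 = 1.962.
Since α = 1 + [I]/Ki, [I]/Ki = 1.962 − 1 = 0.9623 and Ki = 1.53/0.9623 = 1.59 nM.

1.59 nM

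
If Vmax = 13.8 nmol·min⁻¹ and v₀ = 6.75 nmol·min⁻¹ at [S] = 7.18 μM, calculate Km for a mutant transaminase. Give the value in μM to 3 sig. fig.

From v = Vmax[S]/(Km+[S]), Km = [S](Vmax − v)/v.
Km = 7.18 × (13.8 − 6.75) / 6.75 = 50.62/6.75 = 7.50 μM.

7.50 μM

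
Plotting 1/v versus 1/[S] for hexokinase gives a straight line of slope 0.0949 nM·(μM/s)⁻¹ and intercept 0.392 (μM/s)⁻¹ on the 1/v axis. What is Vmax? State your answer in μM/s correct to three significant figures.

The y-intercept of a Lineweaver–Burk plot equals 1/Vmax, so Vmax = 1/0.392 = 2.55 μM/s.

2.55 μM/s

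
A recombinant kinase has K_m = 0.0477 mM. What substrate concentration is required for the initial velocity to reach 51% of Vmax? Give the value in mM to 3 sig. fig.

v/Vmax = [S]/(Km+[S]) = 0.51, so [S] = Km·0.51/(1 − 0.51) = 0.0477 × 1.041.
[S] = 0.0496 mM.

0.0496 mM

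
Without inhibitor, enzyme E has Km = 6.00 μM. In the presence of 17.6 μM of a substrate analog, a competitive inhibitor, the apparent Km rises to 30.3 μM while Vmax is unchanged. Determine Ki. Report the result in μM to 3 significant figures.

4.35 μM

Competitive: Km,app = α·Km with α = 1 + [I]/Ki.
α = Km,app/Km = 30.3/6.00 = 5.050.
Since α = 1 + [I]/Ki, [I]/Ki = 5.050 − 1 = 4.050 and Ki = 17.6/4.050 = 4.35 μM.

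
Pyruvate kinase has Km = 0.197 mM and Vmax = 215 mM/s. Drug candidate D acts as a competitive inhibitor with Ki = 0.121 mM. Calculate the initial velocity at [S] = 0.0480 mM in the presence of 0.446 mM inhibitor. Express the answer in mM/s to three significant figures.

With α = 1 + [I]/Ki = 1 + 0.446/0.121 = 4.686, the competitive rate law is v = Vmax[S] / (αKm + [S]).
v = 215×0.0480 / (4.686×0.197 + 0.0480) = 10.32/0.9711 = 10.6 mM/s.

10.6 mM/s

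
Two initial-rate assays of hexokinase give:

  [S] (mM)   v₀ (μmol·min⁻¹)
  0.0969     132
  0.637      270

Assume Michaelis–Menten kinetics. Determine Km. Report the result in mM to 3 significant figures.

0.147 mM

From v = Vmax[S]/(Km+[S]), each point gives Vmax = v(Km+[S])/[S].
Equating: 132(Km+0.0969)/0.0969 = 270(Km+0.637)/0.637.
1362·Km + 132 = 423.9·Km + 270, so (1362 − 423.9)·Km = 270 − 132.
Km = 138.0/938.4 = 0.147 mM; then Vmax = 132(0.147+0.0969)/0.0969 = 332 μmol·min⁻¹.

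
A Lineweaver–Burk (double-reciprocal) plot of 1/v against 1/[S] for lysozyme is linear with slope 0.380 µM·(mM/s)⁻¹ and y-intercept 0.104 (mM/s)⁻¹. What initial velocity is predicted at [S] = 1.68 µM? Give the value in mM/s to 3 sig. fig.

3.03 mM/s

The y-intercept is 1/Vmax, so Vmax = 1/0.104 = 9.62 mM/s.
The slope is Km/Vmax, so Km = 0.380 × 9.62 = 3.65 µM.
Then v = 9.62 × 1.68/(3.65 + 1.68) = 3.03 mM/s.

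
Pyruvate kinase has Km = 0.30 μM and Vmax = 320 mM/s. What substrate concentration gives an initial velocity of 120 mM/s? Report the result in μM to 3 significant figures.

The required fractional saturation is v/Vmax = 120/320 = 0.3750.
Then [S]/(Km+[S]) = 0.3750 ⇒ [S] = 0.30 × 0.3750/(1 − 0.3750) = 0.180 μM.

0.180 μM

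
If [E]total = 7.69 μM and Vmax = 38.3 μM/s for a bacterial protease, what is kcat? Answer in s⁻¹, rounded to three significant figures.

4.98 s⁻¹

kcat = Vmax/[E]total = 38.3 μM/s / 7.69 μM = 4.98 s⁻¹.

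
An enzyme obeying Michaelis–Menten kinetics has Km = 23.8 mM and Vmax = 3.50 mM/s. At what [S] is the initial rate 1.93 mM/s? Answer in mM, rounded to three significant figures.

The required fractional saturation is v/Vmax = 1.93/3.50 = 0.5514.
Then [S]/(Km+[S]) = 0.5514 ⇒ [S] = 23.8 × 0.5514/(1 − 0.5514) = 29.3 mM.

29.3 mM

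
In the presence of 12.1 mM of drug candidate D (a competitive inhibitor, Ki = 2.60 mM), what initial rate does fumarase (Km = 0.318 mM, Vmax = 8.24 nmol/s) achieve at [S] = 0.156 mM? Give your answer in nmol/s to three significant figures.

α = 1 + [I]/Ki = 1 + 12.1/2.60 = 5.654.
For a competitive inhibitor, Vmax is unchanged and the apparent Km becomes α·Km: Km,app = 1.80 mM, Vmax,app = 8.24 nmol/s.
v = Vmax,app·[S]/(Km,app + [S]) = 8.24 × 0.156/(1.80 + 0.156) = 0.658 nmol/s.

0.658 nmol/s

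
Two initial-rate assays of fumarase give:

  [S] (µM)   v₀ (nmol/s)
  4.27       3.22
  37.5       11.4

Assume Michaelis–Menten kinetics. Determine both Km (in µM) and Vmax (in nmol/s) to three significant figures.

Km = 18.2 µM; Vmax = 16.9 nmol/s

From v = Vmax[S]/(Km+[S]), each point gives Vmax = v(Km+[S])/[S].
Equating: 3.22(Km+4.27)/4.27 = 11.4(Km+37.5)/37.5.
0.7541·Km + 3.22 = 0.3040·Km + 11.4, so (0.7541 − 0.3040)·Km = 11.4 − 3.22.
Km = 8.180/0.4501 = 18.2 µM; then Vmax = 3.22(18.2+4.27)/4.27 = 16.9 nmol/s.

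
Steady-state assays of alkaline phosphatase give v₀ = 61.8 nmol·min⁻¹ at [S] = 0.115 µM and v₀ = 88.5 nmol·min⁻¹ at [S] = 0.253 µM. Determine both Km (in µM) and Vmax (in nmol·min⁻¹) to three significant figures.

Km = 0.142 µM; Vmax = 138 nmol·min⁻¹

From v = Vmax[S]/(Km+[S]), each point gives Vmax = v(Km+[S])/[S].
Equating: 61.8(Km+0.115)/0.115 = 88.5(Km+0.253)/0.253.
537.4·Km + 61.8 = 349.8·Km + 88.5, so (537.4 − 349.8)·Km = 88.5 − 61.8.
Km = 26.70/187.6 = 0.142 µM; then Vmax = 61.8(0.142+0.115)/0.115 = 138 nmol·min⁻¹.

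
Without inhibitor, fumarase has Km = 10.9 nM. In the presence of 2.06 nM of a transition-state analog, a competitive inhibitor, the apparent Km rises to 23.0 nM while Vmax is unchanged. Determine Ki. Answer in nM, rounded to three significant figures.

Competitive: Km,app = α·Km with α = 1 + [I]/Ki.
α = Km,app/Km = 23.0/10.9 = 2.110.
Since α = 1 + [I]/Ki, [I]/Ki = 2.110 − 1 = 1.110 and Ki = 2.06/1.110 = 1.86 nM.

1.86 nM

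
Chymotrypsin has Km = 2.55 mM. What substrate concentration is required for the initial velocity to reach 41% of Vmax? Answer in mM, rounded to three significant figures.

1.77 mM

v/Vmax = [S]/(Km+[S]) = 0.41, so [S] = Km·0.41/(1 − 0.41) = 2.55 × 0.6949.
[S] = 1.77 mM.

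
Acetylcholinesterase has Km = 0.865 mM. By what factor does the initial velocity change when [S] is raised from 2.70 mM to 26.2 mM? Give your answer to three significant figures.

The fractional saturations are [S]/(Km+[S]) = 2.70/3.565 = 0.7574 and 26.2/27.06 = 0.9680.
v₂/v₁ is just their ratio: 0.9680/0.7574 = 1.28.

1.28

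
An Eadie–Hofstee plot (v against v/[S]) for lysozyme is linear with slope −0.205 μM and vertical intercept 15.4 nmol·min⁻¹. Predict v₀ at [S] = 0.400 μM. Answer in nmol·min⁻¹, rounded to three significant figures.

In the Eadie–Hofstee form v = Vmax − Km·(v/[S]), the slope is −Km and the intercept is Vmax, so Km = 0.205 μM and Vmax = 15.4 nmol·min⁻¹.
v = 15.4 × 0.400/(0.205 + 0.400) = 10.2 nmol·min⁻¹.

10.2 nmol·min⁻¹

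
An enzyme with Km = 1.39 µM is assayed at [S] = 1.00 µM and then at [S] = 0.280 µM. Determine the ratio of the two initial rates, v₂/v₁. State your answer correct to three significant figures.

Since Vmax cancels, v₂/v₁ = [S]₂(Km+[S]₁) / [S]₁(Km+[S]₂).
= 0.280×(1.39+1.00) / (1.00×(1.39+0.280)) = 0.6692/1.670 = 0.401.

0.401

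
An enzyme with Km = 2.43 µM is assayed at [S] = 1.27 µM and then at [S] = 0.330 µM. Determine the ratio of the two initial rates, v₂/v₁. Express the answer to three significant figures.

0.348

The fractional saturations are [S]/(Km+[S]) = 1.27/3.700 = 0.3432 and 0.330/2.760 = 0.1196.
v₂/v₁ is just their ratio: 0.1196/0.3432 = 0.348.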